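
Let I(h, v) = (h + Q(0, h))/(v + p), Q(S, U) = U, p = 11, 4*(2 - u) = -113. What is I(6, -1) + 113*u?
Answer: 68389/20 ≈ 3419.4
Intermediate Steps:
u = 121/4 (u = 2 - 1/4*(-113) = 2 + 113/4 = 121/4 ≈ 30.250)
I(h, v) = 2*h/(11 + v) (I(h, v) = (h + h)/(v + 11) = (2*h)/(11 + v) = 2*h/(11 + v))
I(6, -1) + 113*u = 2*6/(11 - 1) + 113*(121/4) = 2*6/10 + 13673/4 = 2*6*(1/10) + 13673/4 = 6/5 + 13673/4 = 68389/20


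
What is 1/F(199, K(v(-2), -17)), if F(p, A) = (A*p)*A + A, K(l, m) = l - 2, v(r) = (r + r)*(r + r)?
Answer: 1/39018 ≈ 2.5629e-5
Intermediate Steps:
v(r) = 4*r**2 (v(r) = (2*r)*(2*r) = 4*r**2)
K(l, m) = -2 + l
F(p, A) = A + p*A**2 (F(p, A) = p*A**2 + A = A + p*A**2)
1/F(199, K(v(-2), -17)) = 1/((-2 + 4*(-2)**2)*(1 + (-2 + 4*(-2)**2)*199)) = 1/((-2 + 4*4)*(1 + (-2 + 4*4)*199)) = 1/((-2 + 16)*(1 + (-2 + 16)*199)) = 1/(14*(1 + 14*199)) = 1/(14*(1 + 2786)) = 1/(14*2787) = 1/39018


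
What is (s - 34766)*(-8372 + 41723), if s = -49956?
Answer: -2825563422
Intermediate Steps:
(s - 34766)*(-8372 + 41723) = (-49956 - 34766)*(-8372 + 41723) = -84722*33351 = -2825563422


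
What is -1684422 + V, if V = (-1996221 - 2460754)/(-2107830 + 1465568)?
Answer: -1081835785589/642262 ≈ -1.6844e+6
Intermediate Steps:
V = 4456975/642262 (V = -4456975/(-642262) = -4456975*(-1/642262) = 4456975/642262 ≈ 6.9395)
-1684422 + V = -1684422 + 4456975/642262 = -1081835785589/642262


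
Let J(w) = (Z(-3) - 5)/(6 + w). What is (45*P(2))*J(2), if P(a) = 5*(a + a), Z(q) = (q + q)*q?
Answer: 2925/2 ≈ 1462.5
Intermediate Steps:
Z(q) = 2*q**2 (Z(q) = (2*q)*q = 2*q**2)
J(w) = 13/(6 + w) (J(w) = (2*(-3)**2 - 5)/(6 + w) = (2*9 - 5)/(6 + w) = (18 - 5)/(6 + w) = 13/(6 + w))
P(a) = 10*a (P(a) = 5*(2*a) = 10*a)
(45*P(2))*J(2) = (45*(10*2))*(13/(6 + 2)) = (45*20)*(13/8) = 900*(13*(1/8)) = 900*(13/8) = 2925/2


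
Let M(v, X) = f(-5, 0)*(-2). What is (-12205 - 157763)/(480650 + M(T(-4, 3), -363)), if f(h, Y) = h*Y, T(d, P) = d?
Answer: -84984/240325 ≈ -0.35362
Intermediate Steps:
f(h, Y) = Y*h
M(v, X) = 0 (M(v, X) = (0*(-5))*(-2) = 0*(-2) = 0)
(-12205 - 157763)/(480650 + M(T(-4, 3), -363)) = (-12205 - 157763)/(480650 + 0) = -169968/480650 = -169968*1/480650 = -84984/240325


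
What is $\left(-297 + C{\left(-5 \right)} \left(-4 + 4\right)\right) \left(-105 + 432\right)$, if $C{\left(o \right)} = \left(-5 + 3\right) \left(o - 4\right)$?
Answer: $-97119$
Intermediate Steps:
$C{\left(o \right)} = 8 - 2 o$ ($C{\left(o \right)} = - 2 \left(-4 + o\right) = 8 - 2 o$)
$\left(-297 + C{\left(-5 \right)} \left(-4 + 4\right)\right) \left(-105 + 432\right) = \left(-297 + \left(8 - -10\right) \left(-4 + 4\right)\right) \left(-105 + 432\right) = \left(-297 + \left(8 + 10\right) 0\right) 327 = \left(-297 + 18 \cdot 0\right) 327 = \left(-297 + 0\right) 327 = \left(-297\right) 327 = -97119$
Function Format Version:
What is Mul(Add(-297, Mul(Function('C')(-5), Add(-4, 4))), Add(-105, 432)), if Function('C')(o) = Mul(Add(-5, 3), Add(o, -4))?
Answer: -97119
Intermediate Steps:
Function('C')(o) = Add(8, Mul(-2, o)) (Function('C')(o) = Mul(-2, Add(-4, o)) = Add(8, Mul(-2, o)))
Mul(Add(-297, Mul(Function('C')(-5), Add(-4, 4))), Add(-105, 432)) = Mul(Add(-297, Mul(Add(8, Mul(-2, -5)), Add(-4, 4))), Add(-105, 432)) = Mul(Add(-297, Mul(Add(8, 10), 0)), 327) = Mul(Add(-297, Mul(18, 0)), 327) = Mul(Add(-297, 0), 327) = Mul(-297, 327) = -97119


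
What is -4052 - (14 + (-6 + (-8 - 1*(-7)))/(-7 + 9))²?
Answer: -16649/4 ≈ -4162.3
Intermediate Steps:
-4052 - (14 + (-6 + (-8 - 1*(-7)))/(-7 + 9))² = -4052 - (14 + (-6 + (-8 + 7))/2)² = -4052 - (14 + (-6 - 1)*(½))² = -4052 - (14 - 7*½)² = -4052 - (14 - 7/2)² = -4052 - (21/2)² = -4052 - 1*441/4 = -4052 - 441/4 = -16649/4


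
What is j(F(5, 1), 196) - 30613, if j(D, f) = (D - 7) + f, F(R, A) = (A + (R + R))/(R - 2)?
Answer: -91261/3 ≈ -30420.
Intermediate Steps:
F(R, A) = (A + 2*R)/(-2 + R)
j(D, f) = -7 + D + f (j(D, f) = (-7 + D) + f = -7 + D + f)
j(F(5, 1), 196) - 30613 = (-7 + (1 + 2*5)/(-2 + 5) + 196) - 30613 = (-7 + (1 + 10)/3 + 196) - 30613 = (-7 + (⅓)*11 + 196) - 30613 = (-7 + 11/3 + 196) - 30613 = 578/3 - 30613 = -91261/3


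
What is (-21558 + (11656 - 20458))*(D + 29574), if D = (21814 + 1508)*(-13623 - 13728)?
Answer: 19365139601280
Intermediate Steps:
D = -637880022 (D = 23322*(-27351) = -637880022)
(-21558 + (11656 - 20458))*(D + 29574) = (-21558 + (11656 - 20458))*(-637880022 + 29574) = (-21558 - 8802)*(-637850448) = -30360*(-637850448) = 19365139601280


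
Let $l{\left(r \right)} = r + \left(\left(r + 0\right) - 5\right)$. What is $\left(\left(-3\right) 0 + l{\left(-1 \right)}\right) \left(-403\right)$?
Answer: $2821$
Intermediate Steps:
$l{\left(r \right)} = -5 + 2 r$ ($l{\left(r \right)} = r + \left(r - 5\right) = r + \left(-5 + r\right) = -5 + 2 r$)
$\left(\left(-3\right) 0 + l{\left(-1 \right)}\right) \left(-403\right) = \left(\left(-3\right) 0 + \left(-5 + 2 \left(-1\right)\right)\right) \left(-403\right) = \left(0 - 7\right) \left(-403\right) = \left(-7\right) \left(-403\right) = 2821$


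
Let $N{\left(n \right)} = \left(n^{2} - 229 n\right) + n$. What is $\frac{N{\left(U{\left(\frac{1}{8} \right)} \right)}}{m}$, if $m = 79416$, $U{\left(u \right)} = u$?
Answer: $- \frac{1823}{5082624} \approx -0.00035867$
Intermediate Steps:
$N{\left(n \right)} = n^{2} - 228 n$
$\frac{N{\left(U{\left(\frac{1}{8} \right)} \right)}}{m} = \frac{\frac{1}{8} \left(-228 + \frac{1}{8}\right)}{79416} = \frac{-228 + \frac{1}{8}}{8} \cdot \frac{1}{79416} = \frac{1}{8} \left(- \frac{1823}{8}\right) \frac{1}{79416} = \left(- \frac{1823}{64}\right) \frac{1}{79416} = - \frac{1823}{5082624}$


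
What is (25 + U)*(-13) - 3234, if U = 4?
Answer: -3611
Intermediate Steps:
(25 + U)*(-13) - 3234 = (25 + 4)*(-13) - 3234 = 29*(-13) - 3234 = -377 - 3234 = -3611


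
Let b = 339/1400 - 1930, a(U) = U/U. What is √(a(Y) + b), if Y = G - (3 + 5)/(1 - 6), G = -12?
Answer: 3*I*√4200406/140 ≈ 43.918*I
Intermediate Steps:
Y = -52/5 (Y = -12 - (3 + 5)/(1 - 6) = -12 - 8/(-5) = -12 - 8*(-1)/5 = -12 - 1*(-8/5) = -12 + 8/5 = -52/5 ≈ -10.400)
a(U) = 1
b = -2701661/1400 (b = 339*(1/1400) - 1930 = 339/1400 - 1930 = -2701661/1400 ≈ -1929.8)
√(a(Y) + b) = √(1 - 2701661/1400) = √(-2700261/1400) = 3*I*√4200406/140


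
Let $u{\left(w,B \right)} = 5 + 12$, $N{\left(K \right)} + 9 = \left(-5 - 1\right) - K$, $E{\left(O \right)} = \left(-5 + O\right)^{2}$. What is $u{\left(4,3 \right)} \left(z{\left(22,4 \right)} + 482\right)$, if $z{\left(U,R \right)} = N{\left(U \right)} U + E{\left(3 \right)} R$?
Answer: $-5372$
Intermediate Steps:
$N{\left(K \right)} = -15 - K$ ($N{\left(K \right)} = -9 - \left(6 + K\right) = -15 - K$)
$u{\left(w,B \right)} = 17$
$z{\left(U,R \right)} = 4 R + U \left(-15 - U\right)$ ($z{\left(U,R \right)} = \left(-15 - U\right) U + \left(-5 + 3\right)^{2} R = U \left(-15 - U\right) + \left(-2\right)^{2} R = U \left(-15 - U\right) + 4 R = 4 R + U \left(-15 - U\right)$)
$u{\left(4,3 \right)} \left(z{\left(22,4 \right)} + 482\right) = 17 \left(\left(4 \cdot 4 - 22 \left(15 + 22\right)\right) + 482\right) = 17 \left(\left(16 - 22 \cdot 37\right) + 482\right) = 17 \left(\left(16 - 814\right) + 482\right) = 17 \left(-798 + 482\right) = 17 \left(-316\right) = -5372$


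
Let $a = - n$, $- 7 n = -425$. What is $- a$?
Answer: $\frac{425}{7} \approx 60.714$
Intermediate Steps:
$n = \frac{425}{7}$ ($n = \left(- \frac{1}{7}\right) \left(-425\right) = \frac{425}{7} \approx 60.714$)
$a = - \frac{425}{7}$ ($a = \left(-1\right) \frac{425}{7} = - \frac{425}{7} \approx -60.714$)
$- a = \left(-1\right) \left(- \frac{425}{7}\right) = \frac{425}{7}$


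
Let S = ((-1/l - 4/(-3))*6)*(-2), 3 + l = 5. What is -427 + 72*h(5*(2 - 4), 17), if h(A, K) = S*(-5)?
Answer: 3173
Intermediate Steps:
l = 2 (l = -3 + 5 = 2)
S = -10 (S = ((-1/2 - 4/(-3))*6)*(-2) = ((-1*1/2 - 4*(-1/3))*6)*(-2) = ((-1/2 + 4/3)*6)*(-2) = ((5/6)*6)*(-2) = 5*(-2) = -10)
h(A, K) = 50 (h(A, K) = -10*(-5) = 50)
-427 + 72*h(5*(2 - 4), 17) = -427 + 72*50 = -427 + 3600 = 3173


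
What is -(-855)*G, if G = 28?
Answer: 23940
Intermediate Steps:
-(-855)*G = -(-855)*28 = -1*(-23940) = 23940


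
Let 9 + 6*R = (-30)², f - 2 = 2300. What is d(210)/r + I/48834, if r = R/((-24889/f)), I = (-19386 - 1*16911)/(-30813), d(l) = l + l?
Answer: -194190356683721/6350428591254 ≈ -30.579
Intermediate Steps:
f = 2302 (f = 2 + 2300 = 2302)
d(l) = 2*l
I = 12099/10271 (I = (-19386 - 16911)*(-1/30813) = -36297*(-1/30813) = 12099/10271 ≈ 1.1780)
R = 297/2 (R = -3/2 + (⅙)*(-30)² = -3/2 + (⅙)*900 = -3/2 + 150 = 297/2 ≈ 148.50)
r = -341847/24889 (r = 297/(2*((-24889/2302))) = 297/(2*((-24889*1/2302))) = 297/(2*(-24889/2302)) = (297/2)*(-2302/24889) = -341847/24889 ≈ -13.735)
d(210)/r + I/48834 = (2*210)/(-341847/24889) + (12099/10271)/48834 = 420*(-24889/341847) + (12099/10271)*(1/48834) = -3484460/113949 + 4033/167191338 = -194190356683721/6350428591254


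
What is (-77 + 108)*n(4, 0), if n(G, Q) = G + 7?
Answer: 341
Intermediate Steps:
n(G, Q) = 7 + G
(-77 + 108)*n(4, 0) = (-77 + 108)*(7 + 4) = 31*11 = 341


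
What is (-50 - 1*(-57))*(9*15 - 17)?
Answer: 826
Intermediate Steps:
(-50 - 1*(-57))*(9*15 - 17) = (-50 + 57)*(135 - 17) = 7*118 = 826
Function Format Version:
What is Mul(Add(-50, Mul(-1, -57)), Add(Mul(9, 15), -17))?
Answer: 826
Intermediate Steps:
Mul(Add(-50, Mul(-1, -57)), Add(Mul(9, 15), -17)) = Mul(Add(-50, 57), Add(135, -17)) = Mul(7, 118) = 826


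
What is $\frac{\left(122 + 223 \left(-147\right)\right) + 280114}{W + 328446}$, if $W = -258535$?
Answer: $\frac{247455}{69911} \approx 3.5396$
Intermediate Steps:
$\frac{\left(122 + 223 \left(-147\right)\right) + 280114}{W + 328446} = \frac{\left(122 + 223 \left(-147\right)\right) + 280114}{-258535 + 328446} = \frac{\left(122 - 32781\right) + 280114}{69911} = \left(-32659 + 280114\right) \frac{1}{69911} = 247455 \cdot \frac{1}{69911} = \frac{247455}{69911}$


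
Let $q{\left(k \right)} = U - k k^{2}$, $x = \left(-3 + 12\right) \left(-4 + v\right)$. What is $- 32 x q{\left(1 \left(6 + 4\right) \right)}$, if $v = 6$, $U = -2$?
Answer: $577152$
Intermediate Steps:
$x = 18$ ($x = \left(-3 + 12\right) \left(-4 + 6\right) = 9 \cdot 2 = 18$)
$q{\left(k \right)} = -2 - k^{3}$ ($q{\left(k \right)} = -2 - k k^{2} = -2 - k^{3}$)
$- 32 x q{\left(1 \left(6 + 4\right) \right)} = \left(-32\right) 18 \left(-2 - \left(1 \left(6 + 4\right)\right)^{3}\right) = - 576 \left(-2 - \left(1 \cdot 10\right)^{3}\right) = - 576 \left(-2 - 10^{3}\right) = - 576 \left(-2 - 1000\right) = \left(-576\right) \left(-1002\right) = 577152$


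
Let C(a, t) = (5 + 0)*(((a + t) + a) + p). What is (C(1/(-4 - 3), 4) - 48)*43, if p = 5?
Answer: -1333/7 ≈ -190.43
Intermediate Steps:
C(a, t) = 25 + 5*t + 10*a (C(a, t) = (5 + 0)*(((a + t) + a) + 5) = 5*((t + 2*a) + 5) = 5*(5 + t + 2*a) = 25 + 5*t + 10*a)
(C(1/(-4 - 3), 4) - 48)*43 = ((25 + 5*4 + 10/(-4 - 3)) - 48)*43 = ((25 + 20 + 10/(-7)) - 48)*43 = ((25 + 20 + 10*(-⅐)) - 48)*43 = ((25 + 20 - 10/7) - 48)*43 = (305/7 - 48)*43 = -31/7*43 = -1333/7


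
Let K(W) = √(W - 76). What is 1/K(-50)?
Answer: -I*√14/42 ≈ -0.089087*I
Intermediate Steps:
K(W) = √(-76 + W)
1/K(-50) = 1/(√(-76 - 50)) = 1/(√(-126)) = 1/(3*I*√14) = -I*√14/42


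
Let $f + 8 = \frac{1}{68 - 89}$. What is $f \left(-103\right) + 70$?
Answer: $\frac{18877}{21} \approx 898.9$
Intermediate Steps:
$f = - \frac{169}{21}$ ($f = -8 + \frac{1}{68 - 89} = -8 + \frac{1}{-21} = -8 - \frac{1}{21} = - \frac{169}{21} \approx -8.0476$)
$f \left(-103\right) + 70 = \left(- \frac{169}{21}\right) \left(-103\right) + 70 = \frac{17407}{21} + 70 = \frac{18877}{21}$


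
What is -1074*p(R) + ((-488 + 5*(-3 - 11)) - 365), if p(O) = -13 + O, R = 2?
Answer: 10891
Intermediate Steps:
-1074*p(R) + ((-488 + 5*(-3 - 11)) - 365) = -1074*(-13 + 2) + ((-488 + 5*(-3 - 11)) - 365) = -1074*(-11) + ((-488 + 5*(-14)) - 365) = 11814 + ((-488 - 70) - 365) = 11814 + (-558 - 365) = 11814 - 923 = 10891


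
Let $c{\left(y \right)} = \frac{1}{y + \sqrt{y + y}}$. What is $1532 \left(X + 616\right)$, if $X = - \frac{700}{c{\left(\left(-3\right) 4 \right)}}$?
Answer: $13812512 - 2144800 i \sqrt{6} \approx 1.3813 \cdot 10^{7} - 5.2537 \cdot 10^{6} i$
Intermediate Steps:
$c{\left(y \right)} = \frac{1}{y + \sqrt{2} \sqrt{y}}$ ($c{\left(y \right)} = \frac{1}{y + \sqrt{2 y}} = \frac{1}{y + \sqrt{2} \sqrt{y}}$)
$X = 8400 - 1400 i \sqrt{6}$ ($X = - \frac{700}{\frac{1}{\left(-3\right) 4 + \sqrt{2} \sqrt{\left(-3\right) 4}}} = - \frac{700}{\frac{1}{-12 + \sqrt{2} \sqrt{-12}}} = - \frac{700}{\frac{1}{-12 + \sqrt{2} \cdot 2 i \sqrt{3}}} = - \frac{700}{\frac{1}{-12 + 2 i \sqrt{6}}} = - 700 \left(-12 + 2 i \sqrt{6}\right) = 8400 - 1400 i \sqrt{6} \approx 8400.0 - 3429.3 i$)
$1532 \left(X + 616\right) = 1532 \left(\left(8400 - 1400 i \sqrt{6}\right) + 616\right) = 1532 \left(9016 - 1400 i \sqrt{6}\right) = 13812512 - 2144800 i \sqrt{6}$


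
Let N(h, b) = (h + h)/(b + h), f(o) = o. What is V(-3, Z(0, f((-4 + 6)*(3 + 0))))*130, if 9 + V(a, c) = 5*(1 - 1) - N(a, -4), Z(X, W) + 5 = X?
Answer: -8970/7 ≈ -1281.4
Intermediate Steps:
N(h, b) = 2*h/(b + h) (N(h, b) = (2*h)/(b + h) = 2*h/(b + h))
Z(X, W) = -5 + X
V(a, c) = -9 - 2*a/(-4 + a) (V(a, c) = -9 + (5*(1 - 1) - 2*a/(-4 + a)) = -9 + (5*0 - 2*a/(-4 + a)) = -9 + (0 - 2*a/(-4 + a)) = -9 - 2*a/(-4 + a))
V(-3, Z(0, f((-4 + 6)*(3 + 0))))*130 = ((36 - 11*(-3))/(-4 - 3))*130 = ((36 + 33)/(-7))*130 = -⅐*69*130 = -69/7*130 = -8970/7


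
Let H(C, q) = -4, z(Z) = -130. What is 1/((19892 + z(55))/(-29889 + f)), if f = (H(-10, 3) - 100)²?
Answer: -19073/19762 ≈ -0.96514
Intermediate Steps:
f = 10816 (f = (-4 - 100)² = (-104)² = 10816)
1/((19892 + z(55))/(-29889 + f)) = 1/((19892 - 130)/(-29889 + 10816)) = 1/(19762/(-19073)) = 1/(19762*(-1/19073)) = 1/(-19762/19073) = -19073/19762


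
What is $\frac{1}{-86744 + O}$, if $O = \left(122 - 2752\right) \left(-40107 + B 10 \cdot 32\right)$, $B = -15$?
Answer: $\frac{1}{118018666} \approx 8.4732 \cdot 10^{-9}$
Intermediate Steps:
$O = 118105410$ ($O = \left(122 - 2752\right) \left(-40107 + \left(-15\right) 10 \cdot 32\right) = - 2630 \left(-40107 - 4800\right) = \left(-2630\right) \left(-44907\right) = 118105410$)
$\frac{1}{-86744 + O} = \frac{1}{-86744 + 118105410} = \frac{1}{118018666}$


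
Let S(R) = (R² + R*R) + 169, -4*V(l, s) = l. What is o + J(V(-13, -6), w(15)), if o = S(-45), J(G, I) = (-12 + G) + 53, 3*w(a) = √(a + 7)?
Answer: 17053/4 ≈ 4263.3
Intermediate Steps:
V(l, s) = -l/4
w(a) = √(7 + a)/3 (w(a) = √(a + 7)/3 = √(7 + a)/3)
J(G, I) = 41 + G
S(R) = 169 + 2*R² (S(R) = (R² + R²) + 169 = 2*R² + 169 = 169 + 2*R²)
o = 4219 (o = 169 + 2*(-45)² = 169 + 2*2025 = 169 + 4050 = 4219)
o + J(V(-13, -6), w(15)) = 4219 + (41 - ¼*(-13)) = 4219 + (41 + 13/4) = 4219 + 177/4 = 17053/4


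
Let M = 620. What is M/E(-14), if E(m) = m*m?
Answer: 155/49 ≈ 3.1633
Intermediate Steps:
E(m) = m²
M/E(-14) = 620/((-14)²) = 620/196 = 620*(1/196) = 155/49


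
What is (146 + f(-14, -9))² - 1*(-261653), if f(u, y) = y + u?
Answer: 276782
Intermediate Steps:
f(u, y) = u + y
(146 + f(-14, -9))² - 1*(-261653) = (146 + (-14 - 9))² - 1*(-261653) = (146 - 23)² + 261653 = 123² + 261653 = 15129 + 261653 = 276782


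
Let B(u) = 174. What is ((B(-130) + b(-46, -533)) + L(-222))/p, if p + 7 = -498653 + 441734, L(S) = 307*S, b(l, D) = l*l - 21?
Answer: 65885/56926 ≈ 1.1574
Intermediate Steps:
b(l, D) = -21 + l² (b(l, D) = l² - 21 = -21 + l²)
p = -56926 (p = -7 + (-498653 + 441734) = -7 - 56919 = -56926)
((B(-130) + b(-46, -533)) + L(-222))/p = ((174 + (-21 + (-46)²)) + 307*(-222))/(-56926) = ((174 + (-21 + 2116)) - 68154)*(-1/56926) = ((174 + 2095) - 68154)*(-1/56926) = (2269 - 68154)*(-1/56926) = -65885*(-1/56926) = 65885/56926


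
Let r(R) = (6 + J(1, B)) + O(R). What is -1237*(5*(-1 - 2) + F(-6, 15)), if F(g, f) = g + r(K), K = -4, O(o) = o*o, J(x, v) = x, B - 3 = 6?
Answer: -2474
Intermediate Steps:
B = 9 (B = 3 + 6 = 9)
O(o) = o²
r(R) = 7 + R² (r(R) = (6 + 1) + R² = 7 + R²)
F(g, f) = 23 + g (F(g, f) = g + (7 + (-4)²) = g + (7 + 16) = g + 23 = 23 + g)
-1237*(5*(-1 - 2) + F(-6, 15)) = -1237*(5*(-1 - 2) + (23 - 6)) = -1237*(5*(-3) + 17) = -1237*(-15 + 17) = -1237*2 = -2474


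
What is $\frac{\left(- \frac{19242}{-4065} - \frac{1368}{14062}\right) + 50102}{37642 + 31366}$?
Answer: $\frac{119341543631}{164359890260} \approx 0.7261$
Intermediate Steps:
$\frac{\left(- \frac{19242}{-4065} - \frac{1368}{14062}\right) + 50102}{37642 + 31366} = \frac{\left(\left(-19242\right) \left(- \frac{1}{4065}\right) - \frac{684}{7031}\right) + 50102}{69008} = \left(\left(\frac{6414}{1355} - \frac{684}{7031}\right) + 50102\right) \frac{1}{69008} = \left(\frac{44170014}{9527005} + 50102\right) \frac{1}{69008} = \frac{477366174524}{9527005} \cdot \frac{1}{69008} = \frac{119341543631}{164359890260}$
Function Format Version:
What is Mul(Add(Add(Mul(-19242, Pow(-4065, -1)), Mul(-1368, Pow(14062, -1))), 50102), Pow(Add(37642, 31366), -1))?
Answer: Rational(119341543631, 164359890260) ≈ 0.72610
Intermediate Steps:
Mul(Add(Add(Mul(-19242, Pow(-4065, -1)), Mul(-1368, Pow(14062, -1))), 50102), Pow(Add(37642, 31366), -1)) = Mul(Add(Add(Mul(-19242, Rational(-1, 4065)), Mul(-1368, Rational(1, 14062))), 50102), Pow(69008, -1)) = Mul(Add(Add(Rational(6414, 1355), Rational(-684, 7031)), 50102), Rational(1, 69008)) = Mul(Add(Rational(44170014, 9527005), 50102), Rational(1, 69008)) = Mul(Rational(477366174524, 9527005), Rational(1, 69008)) = Rational(119341543631, 164359890260)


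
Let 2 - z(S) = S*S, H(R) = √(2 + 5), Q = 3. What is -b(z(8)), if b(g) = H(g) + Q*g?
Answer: 186 - √7 ≈ 183.35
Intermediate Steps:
H(R) = √7
z(S) = 2 - S² (z(S) = 2 - S*S = 2 - S²)
b(g) = √7 + 3*g
-b(z(8)) = -(√7 + 3*(2 - 1*8²)) = -(√7 + 3*(2 - 1*64)) = -(√7 + 3*(2 - 64)) = -(√7 + 3*(-62)) = -(√7 - 186) = -(-186 + √7) = 186 - √7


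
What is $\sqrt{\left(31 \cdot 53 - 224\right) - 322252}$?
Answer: $i \sqrt{320833} \approx 566.42 i$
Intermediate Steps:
$\sqrt{\left(31 \cdot 53 - 224\right) - 322252} = \sqrt{\left(1643 - 224\right) - 322252} = \sqrt{1419 - 322252} = \sqrt{-320833} = i \sqrt{320833}$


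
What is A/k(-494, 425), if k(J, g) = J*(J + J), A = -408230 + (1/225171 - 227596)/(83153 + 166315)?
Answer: -22931538312019355/27416448458714016 ≈ -0.83642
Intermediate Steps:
A = -22931538312019355/56172959028 (A = -408230 + (1/225171 - 227596)/249468 = -408230 - 51248018915/225171*1/249468 = -408230 - 51248018915/56172959028 = -22931538312019355/56172959028 ≈ -4.0823e+5)
k(J, g) = 2*J² (k(J, g) = J*(2*J) = 2*J²)
A/k(-494, 425) = -22931538312019355/(56172959028*(2*(-494)²)) = -22931538312019355/(56172959028*(2*244036)) = -22931538312019355/56172959028/488072 = -22931538312019355/56172959028*1/488072 = -22931538312019355/27416448458714016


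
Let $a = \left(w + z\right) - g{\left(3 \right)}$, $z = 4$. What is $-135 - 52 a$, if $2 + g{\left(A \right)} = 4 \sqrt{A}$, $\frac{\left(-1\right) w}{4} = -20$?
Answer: $-4607 + 208 \sqrt{3} \approx -4246.7$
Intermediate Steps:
$w = 80$ ($w = \left(-4\right) \left(-20\right) = 80$)
$g{\left(A \right)} = -2 + 4 \sqrt{A}$
$a = 86 - 4 \sqrt{3}$ ($a = \left(80 + 4\right) - \left(-2 + 4 \sqrt{3}\right) = 84 + \left(2 - 4 \sqrt{3}\right) = 86 - 4 \sqrt{3} \approx 79.072$)
$-135 - 52 a = -135 - 52 \left(86 - 4 \sqrt{3}\right) = -135 - \left(4472 - 208 \sqrt{3}\right) = -4607 + 208 \sqrt{3}$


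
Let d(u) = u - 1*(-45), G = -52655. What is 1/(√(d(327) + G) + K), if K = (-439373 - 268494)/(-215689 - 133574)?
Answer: 247231752021/6378224174494516 - 853892502183*I*√1067/6378224174494516 ≈ 3.8762e-5 - 0.0043731*I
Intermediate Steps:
d(u) = 45 + u (d(u) = u + 45 = 45 + u)
K = 707867/349263 (K = -707867/(-349263) = -707867*(-1/349263) = 707867/349263 ≈ 2.0267)
1/(√(d(327) + G) + K) = 1/(√((45 + 327) - 52655) + 707867/349263) = 1/(√(372 - 52655) + 707867/349263) = 1/(√(-52283) + 707867/349263) = 1/(7*I*√1067 + 707867/349263) = 1/(707867/349263 + 7*I*√1067)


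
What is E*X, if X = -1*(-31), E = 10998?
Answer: 340938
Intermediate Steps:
X = 31
E*X = 10998*31 = 340938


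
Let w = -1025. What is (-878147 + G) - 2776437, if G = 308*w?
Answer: -3970284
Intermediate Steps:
G = -315700 (G = 308*(-1025) = -315700)
(-878147 + G) - 2776437 = (-878147 - 315700) - 2776437 = -1193847 - 2776437 = -3970284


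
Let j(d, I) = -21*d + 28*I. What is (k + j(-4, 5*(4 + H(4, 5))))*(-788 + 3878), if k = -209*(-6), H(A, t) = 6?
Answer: 8460420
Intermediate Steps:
k = 1254
(k + j(-4, 5*(4 + H(4, 5))))*(-788 + 3878) = (1254 + (-21*(-4) + 28*(5*(4 + 6))))*(-788 + 3878) = (1254 + (84 + 28*(5*10)))*3090 = (1254 + (84 + 28*50))*3090 = (1254 + (84 + 1400))*3090 = (1254 + 1484)*3090 = 2738*3090 = 8460420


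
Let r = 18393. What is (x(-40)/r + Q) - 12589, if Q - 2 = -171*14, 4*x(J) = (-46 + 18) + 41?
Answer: -1102182119/73572 ≈ -14981.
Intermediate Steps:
x(J) = 13/4 (x(J) = ((-46 + 18) + 41)/4 = (-28 + 41)/4 = (¼)*13 = 13/4)
Q = -2392 (Q = 2 - 171*14 = 2 - 2394 = -2392)
(x(-40)/r + Q) - 12589 = ((13/4)/18393 - 2392) - 12589 = ((13/4)*(1/18393) - 2392) - 12589 = (13/73572 - 2392) - 12589 = -175984211/73572 - 12589 = -1102182119/73572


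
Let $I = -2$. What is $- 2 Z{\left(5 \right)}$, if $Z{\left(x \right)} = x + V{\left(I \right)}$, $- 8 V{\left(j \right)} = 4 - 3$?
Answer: $- \frac{39}{4} \approx -9.75$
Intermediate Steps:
$V{\left(j \right)} = - \frac{1}{8}$ ($V{\left(j \right)} = - \frac{4 - 3}{8} = \left(- \frac{1}{8}\right) 1 = - \frac{1}{8}$)
$Z{\left(x \right)} = - \frac{1}{8} + x$ ($Z{\left(x \right)} = x - \frac{1}{8} = - \frac{1}{8} + x$)
$- 2 Z{\left(5 \right)} = - 2 \left(- \frac{1}{8} + 5\right) = \left(-2\right) \frac{39}{8} = - \frac{39}{4}$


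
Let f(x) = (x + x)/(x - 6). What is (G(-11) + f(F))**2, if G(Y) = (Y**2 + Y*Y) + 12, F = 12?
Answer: 66564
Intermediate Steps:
f(x) = 2*x/(-6 + x) (f(x) = (2*x)/(-6 + x) = 2*x/(-6 + x))
G(Y) = 12 + 2*Y**2 (G(Y) = (Y**2 + Y**2) + 12 = 2*Y**2 + 12 = 12 + 2*Y**2)
(G(-11) + f(F))**2 = ((12 + 2*(-11)**2) + 2*12/(-6 + 12))**2 = ((12 + 2*121) + 2*12/6)**2 = ((12 + 242) + 2*12*(1/6))**2 = (254 + 4)**2 = 258**2 = 66564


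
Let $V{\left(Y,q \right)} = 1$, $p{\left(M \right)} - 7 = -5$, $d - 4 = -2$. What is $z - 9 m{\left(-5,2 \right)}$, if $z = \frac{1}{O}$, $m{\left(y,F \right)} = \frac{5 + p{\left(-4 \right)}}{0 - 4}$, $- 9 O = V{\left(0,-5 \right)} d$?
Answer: $\frac{45}{4} \approx 11.25$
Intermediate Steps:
$d = 2$ ($d = 4 - 2 = 2$)
$p{\left(M \right)} = 2$ ($p{\left(M \right)} = 7 - 5 = 2$)
$O = - \frac{2}{9}$ ($O = - \frac{1 \cdot 2}{9} = \left(- \frac{1}{9}\right) 2 = - \frac{2}{9} \approx -0.22222$)
$m{\left(y,F \right)} = - \frac{7}{4}$ ($m{\left(y,F \right)} = \frac{5 + 2}{0 - 4} = \frac{7}{-4} = 7 \left(- \frac{1}{4}\right) = - \frac{7}{4}$)
$z = - \frac{9}{2}$ ($z = \frac{1}{- \frac{2}{9}} = - \frac{9}{2} \approx -4.5$)
$z - 9 m{\left(-5,2 \right)} = - \frac{9}{2} - - \frac{63}{4} = - \frac{9}{2} + \frac{63}{4} = \frac{45}{4}$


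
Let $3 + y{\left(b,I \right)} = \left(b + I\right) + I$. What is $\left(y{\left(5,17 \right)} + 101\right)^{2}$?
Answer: $18769$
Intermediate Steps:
$y{\left(b,I \right)} = -3 + b + 2 I$ ($y{\left(b,I \right)} = -3 + \left(\left(b + I\right) + I\right) = -3 + \left(\left(I + b\right) + I\right) = -3 + \left(b + 2 I\right) = -3 + b + 2 I$)
$\left(y{\left(5,17 \right)} + 101\right)^{2} = \left(\left(-3 + 5 + 2 \cdot 17\right) + 101\right)^{2} = \left(\left(-3 + 5 + 34\right) + 101\right)^{2} = \left(36 + 101\right)^{2} = 137^{2} = 18769$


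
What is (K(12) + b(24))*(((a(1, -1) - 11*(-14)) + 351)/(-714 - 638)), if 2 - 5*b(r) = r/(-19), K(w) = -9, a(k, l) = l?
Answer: 3843/1235 ≈ 3.1117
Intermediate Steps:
b(r) = ⅖ + r/95 (b(r) = ⅖ - r/(5*(-19)) = ⅖ - r*(-1)/(5*19) = ⅖ - (-1)*r/95 = ⅖ + r/95)
(K(12) + b(24))*(((a(1, -1) - 11*(-14)) + 351)/(-714 - 638)) = (-9 + (⅖ + (1/95)*24))*(((-1 - 11*(-14)) + 351)/(-714 - 638)) = (-9 + (⅖ + 24/95))*(((-1 + 154) + 351)/(-1352)) = (-9 + 62/95)*((153 + 351)*(-1/1352)) = -399672*(-1)/(95*1352) = -793/95*(-63/169) = 3843/1235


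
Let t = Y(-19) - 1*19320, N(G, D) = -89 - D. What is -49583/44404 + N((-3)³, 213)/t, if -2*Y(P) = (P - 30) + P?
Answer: -471423865/428187772 ≈ -1.1010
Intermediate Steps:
Y(P) = 15 - P (Y(P) = -((P - 30) + P)/2 = -((-30 + P) + P)/2 = -(-30 + 2*P)/2 = 15 - P)
t = -19286 (t = (15 - 1*(-19)) - 1*19320 = (15 + 19) - 19320 = 34 - 19320 = -19286)
-49583/44404 + N((-3)³, 213)/t = -49583/44404 + (-89 - 1*213)/(-19286) = -49583*1/44404 + (-89 - 213)*(-1/19286) = -49583/44404 - 302*(-1/19286) = -49583/44404 + 151/9643 = -471423865/428187772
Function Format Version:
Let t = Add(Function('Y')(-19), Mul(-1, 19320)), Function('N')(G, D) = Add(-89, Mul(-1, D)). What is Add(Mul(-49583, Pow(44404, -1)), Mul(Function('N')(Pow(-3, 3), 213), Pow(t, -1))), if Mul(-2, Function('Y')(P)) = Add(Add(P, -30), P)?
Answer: Rational(-471423865, 428187772) ≈ -1.1010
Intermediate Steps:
Function('Y')(P) = Add(15, Mul(-1, P)) (Function('Y')(P) = Mul(Rational(-1, 2), Add(Add(P, -30), P)) = Mul(Rational(-1, 2), Add(Add(-30, P), P)) = Mul(Rational(-1, 2), Add(-30, Mul(2, P))) = Add(15, Mul(-1, P)))
t = -19286 (t = Add(Add(15, Mul(-1, -19)), Mul(-1, 19320)) = Add(Add(15, 19), -19320) = Add(34, -19320) = -19286)
Add(Mul(-49583, Pow(44404, -1)), Mul(Function('N')(Pow(-3, 3), 213), Pow(t, -1))) = Add(Mul(-49583, Pow(44404, -1)), Mul(Add(-89, Mul(-1, 213)), Pow(-19286, -1))) = Add(Mul(-49583, Rational(1, 44404)), Mul(Add(-89, -213), Rational(-1, 19286))) = Add(Rational(-49583, 44404), Mul(-302, Rational(-1, 19286))) = Add(Rational(-49583, 44404), Rational(151, 9643)) = Rational(-471423865, 428187772)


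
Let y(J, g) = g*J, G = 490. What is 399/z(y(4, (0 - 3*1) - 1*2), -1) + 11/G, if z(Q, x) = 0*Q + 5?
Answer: 39113/490 ≈ 79.823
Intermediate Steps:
y(J, g) = J*g
z(Q, x) = 5 (z(Q, x) = 0 + 5 = 5)
399/z(y(4, (0 - 3*1) - 1*2), -1) + 11/G = 399/5 + 11/490 = 39113/490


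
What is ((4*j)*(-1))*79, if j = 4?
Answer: -1264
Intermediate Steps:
((4*j)*(-1))*79 = ((4*4)*(-1))*79 = (16*(-1))*79 = -16*79 = -1264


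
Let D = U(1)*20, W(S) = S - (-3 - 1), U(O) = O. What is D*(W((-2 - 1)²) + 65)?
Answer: 1560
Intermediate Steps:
W(S) = 4 + S (W(S) = S - 1*(-4) = S + 4 = 4 + S)
D = 20 (D = 1*20 = 20)
D*(W((-2 - 1)²) + 65) = 20*((4 + (-2 - 1)²) + 65) = 20*((4 + (-3)²) + 65) = 20*((4 + 9) + 65) = 20*(13 + 65) = 20*78 = 1560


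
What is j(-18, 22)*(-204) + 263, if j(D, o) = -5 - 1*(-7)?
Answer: -145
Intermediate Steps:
j(D, o) = 2 (j(D, o) = -5 + 7 = 2)
j(-18, 22)*(-204) + 263 = 2*(-204) + 263 = -408 + 263 = -145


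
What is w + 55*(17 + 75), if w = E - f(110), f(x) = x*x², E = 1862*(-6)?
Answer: -1337112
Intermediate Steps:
E = -11172
f(x) = x³
w = -1342172 (w = -11172 - 1*110³ = -11172 - 1*1331000 = -11172 - 1331000 = -1342172)
w + 55*(17 + 75) = -1342172 + 55*(17 + 75) = -1342172 + 55*92 = -1342172 + 5060 = -1337112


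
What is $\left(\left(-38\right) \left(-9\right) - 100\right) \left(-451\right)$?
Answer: $-109142$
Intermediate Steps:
$\left(\left(-38\right) \left(-9\right) - 100\right) \left(-451\right) = \left(342 - 100\right) \left(-451\right) = 242 \left(-451\right) = -109142$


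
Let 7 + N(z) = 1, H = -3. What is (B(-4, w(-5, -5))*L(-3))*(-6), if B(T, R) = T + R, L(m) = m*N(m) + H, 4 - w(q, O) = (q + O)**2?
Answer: 9000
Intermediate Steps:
w(q, O) = 4 - (O + q)**2 (w(q, O) = 4 - (q + O)**2 = 4 - (O + q)**2)
N(z) = -6 (N(z) = -7 + 1 = -6)
L(m) = -3 - 6*m (L(m) = m*(-6) - 3 = -6*m - 3 = -3 - 6*m)
B(T, R) = R + T
(B(-4, w(-5, -5))*L(-3))*(-6) = (((4 - (-5 - 5)**2) - 4)*(-3 - 6*(-3)))*(-6) = (((4 - 1*(-10)**2) - 4)*(-3 + 18))*(-6) = (((4 - 1*100) - 4)*15)*(-6) = (((4 - 100) - 4)*15)*(-6) = ((-96 - 4)*15)*(-6) = -100*15*(-6) = -1500*(-6) = 9000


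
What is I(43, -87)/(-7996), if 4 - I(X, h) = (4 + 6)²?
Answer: 24/1999 ≈ 0.012006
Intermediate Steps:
I(X, h) = -96 (I(X, h) = 4 - (4 + 6)² = 4 - 1*10² = 4 - 1*100 = 4 - 100 = -96)
I(43, -87)/(-7996) = -96/(-7996) = -96*(-1/7996) = 24/1999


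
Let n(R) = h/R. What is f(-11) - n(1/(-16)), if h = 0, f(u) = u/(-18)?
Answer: 11/18 ≈ 0.61111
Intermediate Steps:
f(u) = -u/18 (f(u) = u*(-1/18) = -u/18)
n(R) = 0 (n(R) = 0/R = 0)
f(-11) - n(1/(-16)) = -1/18*(-11) - 1*0 = 11/18 + 0 = 11/18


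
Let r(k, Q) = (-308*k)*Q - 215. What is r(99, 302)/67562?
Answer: -9208799/67562 ≈ -136.30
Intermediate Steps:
r(k, Q) = -215 - 308*Q*k (r(k, Q) = -308*Q*k - 215 = -215 - 308*Q*k)
r(99, 302)/67562 = (-215 - 308*302*99)/67562 = (-215 - 9208584)*(1/67562) = -9208799*1/67562 = -9208799/67562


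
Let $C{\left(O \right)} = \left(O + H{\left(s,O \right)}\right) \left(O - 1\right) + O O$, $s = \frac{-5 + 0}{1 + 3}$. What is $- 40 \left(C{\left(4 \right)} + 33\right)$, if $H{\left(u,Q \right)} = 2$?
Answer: $-2680$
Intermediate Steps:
$s = - \frac{5}{4} \approx -1.25$
$C{\left(O \right)} = O^{2} + \left(-1 + O\right) \left(2 + O\right)$ ($C{\left(O \right)} = \left(O + 2\right) \left(O - 1\right) + O O = \left(2 + O\right) \left(-1 + O\right) + O^{2} = \left(-1 + O\right) \left(2 + O\right) + O^{2} = O^{2} + \left(-1 + O\right) \left(2 + O\right)$)
$- 40 \left(C{\left(4 \right)} + 33\right) = - 40 \left(\left(-2 + 4 + 2 \cdot 4^{2}\right) + 33\right) = - 40 \left(\left(-2 + 4 + 2 \cdot 16\right) + 33\right) = - 40 \left(\left(-2 + 4 + 32\right) + 33\right) = - 40 \left(34 + 33\right) = \left(-40\right) 67 = -2680$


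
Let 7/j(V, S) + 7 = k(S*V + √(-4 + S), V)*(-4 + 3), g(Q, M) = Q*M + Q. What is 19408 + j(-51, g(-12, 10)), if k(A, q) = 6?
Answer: 252297/13 ≈ 19407.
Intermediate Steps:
g(Q, M) = Q + M*Q (g(Q, M) = M*Q + Q = Q + M*Q)
j(V, S) = -7/13 (j(V, S) = 7/(-7 + 6*(-4 + 3)) = 7/(-7 + 6*(-1)) = 7/(-7 - 6) = 7/(-13) = 7*(-1/13) = -7/13)
19408 + j(-51, g(-12, 10)) = 19408 - 7/13 = 252297/13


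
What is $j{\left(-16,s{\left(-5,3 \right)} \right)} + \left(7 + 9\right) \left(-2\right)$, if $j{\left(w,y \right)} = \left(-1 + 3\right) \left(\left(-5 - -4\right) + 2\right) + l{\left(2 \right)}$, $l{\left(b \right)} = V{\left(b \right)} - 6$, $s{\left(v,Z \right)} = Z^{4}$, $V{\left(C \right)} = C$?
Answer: $-34$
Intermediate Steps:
$l{\left(b \right)} = -6 + b$ ($l{\left(b \right)} = b - 6 = -6 + b$)
$j{\left(w,y \right)} = -2$ ($j{\left(w,y \right)} = \left(-1 + 3\right) \left(\left(-5 - -4\right) + 2\right) + \left(-6 + 2\right) = 2 \left(\left(-5 + 4\right) + 2\right) - 4 = 2 \left(-1 + 2\right) - 4 = 2 \cdot 1 - 4 = 2 - 4 = -2$)
$j{\left(-16,s{\left(-5,3 \right)} \right)} + \left(7 + 9\right) \left(-2\right) = -2 + \left(7 + 9\right) \left(-2\right) = -2 + 16 \left(-2\right) = -2 - 32 = -34$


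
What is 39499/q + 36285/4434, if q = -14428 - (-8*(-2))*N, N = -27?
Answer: 55451049/10343044 ≈ 5.3612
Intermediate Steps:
q = -13996 (q = -14428 - (-8*(-2))*(-27) = -14428 - 16*(-27) = -14428 - 1*(-432) = -14428 + 432 = -13996)
39499/q + 36285/4434 = 39499/(-13996) + 36285/4434 = 39499*(-1/13996) + 36285*(1/4434) = -39499/13996 + 12095/1478 = 55451049/10343044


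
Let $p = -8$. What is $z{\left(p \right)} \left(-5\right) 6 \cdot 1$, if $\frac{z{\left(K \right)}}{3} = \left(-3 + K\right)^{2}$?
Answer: $-10890$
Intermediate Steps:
$z{\left(K \right)} = 3 \left(-3 + K\right)^{2}$
$z{\left(p \right)} \left(-5\right) 6 \cdot 1 = 3 \left(-3 - 8\right)^{2} \left(-5\right) 6 \cdot 1 = 3 \left(-11\right)^{2} \left(\left(-30\right) 1\right) = 3 \cdot 121 \left(-30\right) = 363 \left(-30\right) = -10890$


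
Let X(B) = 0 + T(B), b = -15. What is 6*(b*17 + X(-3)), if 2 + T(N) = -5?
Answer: -1572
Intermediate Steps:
T(N) = -7 (T(N) = -2 - 5 = -7)
X(B) = -7 (X(B) = 0 - 7 = -7)
6*(b*17 + X(-3)) = 6*(-15*17 - 7) = 6*(-255 - 7) = 6*(-262) = -1572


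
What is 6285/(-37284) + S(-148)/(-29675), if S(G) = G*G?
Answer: -334392037/368800900 ≈ -0.90670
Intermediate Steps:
S(G) = G²
6285/(-37284) + S(-148)/(-29675) = 6285/(-37284) + (-148)²/(-29675) = 6285*(-1/37284) + 21904*(-1/29675) = -2095/12428 - 21904/29675 = -334392037/368800900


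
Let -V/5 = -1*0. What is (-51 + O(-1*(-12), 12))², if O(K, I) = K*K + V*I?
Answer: 8649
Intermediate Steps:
V = 0 (V = -(-5)*0 = -5*0 = 0)
O(K, I) = K² (O(K, I) = K*K + 0*I = K² + 0 = K²)
(-51 + O(-1*(-12), 12))² = (-51 + (-1*(-12))²)² = (-51 + 12²)² = (-51 + 144)² = 93² = 8649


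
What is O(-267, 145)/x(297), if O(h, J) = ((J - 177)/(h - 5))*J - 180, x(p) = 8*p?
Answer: -1385/20196 ≈ -0.068578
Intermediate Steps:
O(h, J) = -180 + J*(-177 + J)/(-5 + h) (O(h, J) = ((-177 + J)/(-5 + h))*J - 180 = J*(-177 + J)/(-5 + h) - 180 = -180 + J*(-177 + J)/(-5 + h))
O(-267, 145)/x(297) = ((900 + 145² - 180*(-267) - 177*145)/(-5 - 267))/((8*297)) = ((900 + 21025 + 48060 - 25665)/(-272))/2376 = -1/272*44320*(1/2376) = -2770/17*1/2376 = -1385/20196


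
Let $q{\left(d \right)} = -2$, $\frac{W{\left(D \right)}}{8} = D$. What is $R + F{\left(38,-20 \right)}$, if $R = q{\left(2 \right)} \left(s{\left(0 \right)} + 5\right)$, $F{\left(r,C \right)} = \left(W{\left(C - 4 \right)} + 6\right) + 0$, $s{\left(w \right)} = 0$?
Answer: $-196$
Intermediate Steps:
$W{\left(D \right)} = 8 D$
$F{\left(r,C \right)} = -26 + 8 C$ ($F{\left(r,C \right)} = \left(8 \left(C - 4\right) + 6\right) + 0 = \left(8 \left(-4 + C\right) + 6\right) + 0 = \left(\left(-32 + 8 C\right) + 6\right) + 0 = \left(-26 + 8 C\right) + 0 = -26 + 8 C$)
$R = -10$ ($R = - 2 \left(0 + 5\right) = \left(-2\right) 5 = -10$)
$R + F{\left(38,-20 \right)} = -10 + \left(-26 + 8 \left(-20\right)\right) = -10 - 186 = -196$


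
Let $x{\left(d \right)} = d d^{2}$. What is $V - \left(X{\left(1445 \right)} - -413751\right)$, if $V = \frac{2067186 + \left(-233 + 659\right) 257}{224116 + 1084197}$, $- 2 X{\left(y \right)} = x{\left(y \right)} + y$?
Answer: $\frac{1973178088564310}{1308313} \approx 1.5082 \cdot 10^{9}$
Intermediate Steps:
$x{\left(d \right)} = d^{3}$
$X{\left(y \right)} = - \frac{y}{2} - \frac{y^{3}}{2}$ ($X{\left(y \right)} = - \frac{y^{3} + y}{2} = - \frac{y + y^{3}}{2} = - \frac{y}{2} - \frac{y^{3}}{2}$)
$V = \frac{2176668}{1308313}$ ($V = \frac{2067186 + 426 \cdot 257}{1308313} = \left(2067186 + 109482\right) \frac{1}{1308313} = 2176668 \cdot \frac{1}{1308313} = \frac{2176668}{1308313} \approx 1.6637$)
$V - \left(X{\left(1445 \right)} - -413751\right) = \frac{2176668}{1308313} - \left(\frac{1}{2} \cdot 1445 \left(-1 - 1445^{2}\right) - -413751\right) = \frac{2176668}{1308313} - \left(\frac{1}{2} \cdot 1445 \left(-1 - 2088025\right) + 413751\right) = \frac{2176668}{1308313} - \left(\frac{1}{2} \cdot 1445 \left(-2088026\right) + 413751\right) = \frac{2176668}{1308313} - \left(-1508598785 + 413751\right) = \frac{2176668}{1308313} - -1508185034 = \frac{2176668}{1308313} + 1508185034 = \frac{1973178088564310}{1308313}$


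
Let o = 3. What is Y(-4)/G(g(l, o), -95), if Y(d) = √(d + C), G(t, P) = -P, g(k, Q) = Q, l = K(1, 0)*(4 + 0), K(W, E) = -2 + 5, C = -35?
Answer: I*√39/95 ≈ 0.065737*I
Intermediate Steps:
K(W, E) = 3
l = 12 (l = 3*(4 + 0) = 3*4 = 12)
Y(d) = √(-35 + d) (Y(d) = √(d - 35) = √(-35 + d))
Y(-4)/G(g(l, o), -95) = √(-35 - 4)/((-1*(-95))) = √(-39)/95 = (I*√39)*(1/95) = I*√39/95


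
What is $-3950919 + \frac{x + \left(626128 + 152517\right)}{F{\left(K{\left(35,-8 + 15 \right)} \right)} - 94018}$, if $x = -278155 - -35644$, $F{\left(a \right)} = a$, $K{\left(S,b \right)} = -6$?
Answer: $- \frac{185740872095}{47012} \approx -3.9509 \cdot 10^{6}$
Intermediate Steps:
$x = -242511$ ($x = -278155 + 35644 = -242511$)
$-3950919 + \frac{x + \left(626128 + 152517\right)}{F{\left(K{\left(35,-8 + 15 \right)} \right)} - 94018} = -3950919 + \frac{-242511 + \left(626128 + 152517\right)}{-6 - 94018} = -3950919 + \frac{-242511 + 778645}{-94024} = -3950919 + 536134 \left(- \frac{1}{94024}\right) = -3950919 - \frac{268067}{47012} = - \frac{185740872095}{47012}$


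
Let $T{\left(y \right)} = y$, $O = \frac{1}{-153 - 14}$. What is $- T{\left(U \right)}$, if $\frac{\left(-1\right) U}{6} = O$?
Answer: $- \frac{6}{167} \approx -0.035928$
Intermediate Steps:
$O = - \frac{1}{167}$ ($O = \frac{1}{-167} = - \frac{1}{167} \approx -0.005988$)
$U = \frac{6}{167}$ ($U = \left(-6\right) \left(- \frac{1}{167}\right) = \frac{6}{167} \approx 0.035928$)
$- T{\left(U \right)} = \left(-1\right) \frac{6}{167} = - \frac{6}{167}$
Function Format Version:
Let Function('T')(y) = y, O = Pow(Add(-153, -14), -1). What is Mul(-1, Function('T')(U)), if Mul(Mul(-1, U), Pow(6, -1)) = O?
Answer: Rational(-6, 167) ≈ -0.035928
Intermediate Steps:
O = Rational(-1, 167) (O = Pow(-167, -1) = Rational(-1, 167) ≈ -0.0059880)
U = Rational(6, 167) (U = Mul(-6, Rational(-1, 167)) = Rational(6, 167) ≈ 0.035928)
Mul(-1, Function('T')(U)) = Mul(-1, Rational(6, 167)) = Rational(-6, 167)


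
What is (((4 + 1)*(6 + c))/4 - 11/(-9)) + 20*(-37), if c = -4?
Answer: -13253/18 ≈ -736.28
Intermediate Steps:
(((4 + 1)*(6 + c))/4 - 11/(-9)) + 20*(-37) = (((4 + 1)*(6 - 4))/4 - 11/(-9)) + 20*(-37) = ((5*2)*(1/4) - 11*(-1/9)) - 740 = (10*(1/4) + 11/9) - 740 = (5/2 + 11/9) - 740 = 67/18 - 740 = -13253/18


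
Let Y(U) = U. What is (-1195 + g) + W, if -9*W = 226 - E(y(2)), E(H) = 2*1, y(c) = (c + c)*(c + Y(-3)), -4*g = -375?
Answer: -40541/36 ≈ -1126.1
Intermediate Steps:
g = 375/4 (g = -¼*(-375) = 375/4 ≈ 93.750)
y(c) = 2*c*(-3 + c) (y(c) = (c + c)*(c - 3) = (2*c)*(-3 + c) = 2*c*(-3 + c))
E(H) = 2
W = -224/9 (W = -(226 - 1*2)/9 = -(226 - 2)/9 = -⅑*224 = -224/9 ≈ -24.889)
(-1195 + g) + W = (-1195 + 375/4) - 224/9 = -4405/4 - 224/9 = -40541/36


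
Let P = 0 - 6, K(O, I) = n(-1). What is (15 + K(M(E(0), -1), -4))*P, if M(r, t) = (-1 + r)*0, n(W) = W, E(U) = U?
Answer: -84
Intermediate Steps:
M(r, t) = 0
K(O, I) = -1
P = -6
(15 + K(M(E(0), -1), -4))*P = (15 - 1)*(-6) = 14*(-6) = -84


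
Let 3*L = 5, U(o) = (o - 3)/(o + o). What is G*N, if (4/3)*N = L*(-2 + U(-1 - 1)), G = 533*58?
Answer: -231855/8 ≈ -28982.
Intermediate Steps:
U(o) = (-3 + o)/(2*o) (U(o) = (-3 + o)/((2*o)) = (-3 + o)*(1/(2*o)) = (-3 + o)/(2*o))
L = 5/3 (L = (⅓)*5 = 5/3 ≈ 1.6667)
G = 30914
N = -15/16 (N = 3*(5*(-2 + (-3 + (-1 - 1))/(2*(-1 - 1)))/3)/4 = 3*(5*(-2 + (½)*(-3 - 2)/(-2))/3)/4 = 3*(5*(-2 + (½)*(-½)*(-5))/3)/4 = 3*(5*(-2 + 5/4)/3)/4 = 3*((5/3)*(-¾))/4 = (¾)*(-5/4) = -15/16 ≈ -0.93750)
G*N = 30914*(-15/16) = -231855/8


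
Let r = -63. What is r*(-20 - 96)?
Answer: 7308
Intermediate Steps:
r*(-20 - 96) = -63*(-20 - 96) = -63*(-116) = 7308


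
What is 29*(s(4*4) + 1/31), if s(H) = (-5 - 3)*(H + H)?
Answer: -230115/31 ≈ -7423.1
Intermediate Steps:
s(H) = -16*H
29*(s(4*4) + 1/31) = 29*(-64*4 + 1/31) = 29*(-16*16 + 1/31) = 29*(-256 + 1/31) = 29*(-7935/31) = -230115/31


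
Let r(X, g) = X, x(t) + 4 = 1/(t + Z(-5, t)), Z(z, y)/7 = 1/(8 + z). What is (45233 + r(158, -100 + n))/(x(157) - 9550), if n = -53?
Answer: -21696898/4566809 ≈ -4.7510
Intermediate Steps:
Z(z, y) = 7/(8 + z)
x(t) = -4 + 1/(7/3 + t) (x(t) = -4 + 1/(t + 7/(8 - 5)) = -4 + 1/(t + 7/3) = -4 + 1/(7/3 + t))
(45233 + r(158, -100 + n))/(x(157) - 9550) = (45233 + 158)/((-25 - 12*157)/(7 + 3*157) - 9550) = 45391/((-25 - 1884)/(7 + 471) - 9550) = 45391/(-1909/478 - 9550) = 45391/(-4566809/478) = 45391*(-478/4566809) = -21696898/4566809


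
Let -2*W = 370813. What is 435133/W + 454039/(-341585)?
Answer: -465633375317/126664158605 ≈ -3.6761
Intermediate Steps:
W = -370813/2 (W = -½*370813 = -370813/2 ≈ -1.8541e+5)
435133/W + 454039/(-341585) = 435133/(-370813/2) + 454039/(-341585) = 435133*(-2/370813) + 454039*(-1/341585) = -870266/370813 - 454039/341585 = -465633375317/126664158605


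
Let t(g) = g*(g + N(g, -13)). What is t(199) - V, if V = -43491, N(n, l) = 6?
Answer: 84286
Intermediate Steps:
t(g) = g*(6 + g) (t(g) = g*(g + 6) = g*(6 + g))
t(199) - V = 199*(6 + 199) - 1*(-43491) = 199*205 + 43491 = 40795 + 43491 = 84286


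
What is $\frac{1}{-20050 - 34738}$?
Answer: $- \frac{1}{54788} \approx -1.8252 \cdot 10^{-5}$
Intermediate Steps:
$\frac{1}{-20050 - 34738} = \frac{1}{-54788} = - \frac{1}{54788}$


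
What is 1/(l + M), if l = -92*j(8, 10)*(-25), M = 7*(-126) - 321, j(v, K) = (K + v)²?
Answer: 1/743997 ≈ 1.3441e-6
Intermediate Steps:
M = -1203 (M = -882 - 321 = -1203)
l = 745200 (l = -92*(10 + 8)²*(-25) = -92*18²*(-25) = -92*324*(-25) = -29808*(-25) = 745200)
1/(l + M) = 1/(745200 - 1203) = 1/743997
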